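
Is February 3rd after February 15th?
No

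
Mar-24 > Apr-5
False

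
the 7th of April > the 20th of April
False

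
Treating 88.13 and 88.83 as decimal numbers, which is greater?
88.83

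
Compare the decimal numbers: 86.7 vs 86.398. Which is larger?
86.7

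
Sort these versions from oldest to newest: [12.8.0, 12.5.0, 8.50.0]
[8.50.0, 12.5.0, 12.8.0]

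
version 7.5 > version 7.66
False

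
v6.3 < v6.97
True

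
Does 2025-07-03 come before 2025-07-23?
Yes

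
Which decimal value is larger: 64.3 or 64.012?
64.3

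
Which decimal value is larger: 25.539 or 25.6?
25.6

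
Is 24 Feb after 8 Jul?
No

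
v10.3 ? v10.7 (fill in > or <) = <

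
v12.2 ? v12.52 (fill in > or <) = <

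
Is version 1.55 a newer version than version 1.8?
Yes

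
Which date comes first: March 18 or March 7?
March 7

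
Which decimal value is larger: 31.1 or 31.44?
31.44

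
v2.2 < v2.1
False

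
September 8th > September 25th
False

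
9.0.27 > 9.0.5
True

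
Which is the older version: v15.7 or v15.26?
v15.7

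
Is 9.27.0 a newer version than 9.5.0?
Yes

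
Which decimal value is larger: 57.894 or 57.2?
57.894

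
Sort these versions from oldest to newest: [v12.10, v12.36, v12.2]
[v12.2, v12.10, v12.36]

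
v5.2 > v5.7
False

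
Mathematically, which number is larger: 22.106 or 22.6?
22.6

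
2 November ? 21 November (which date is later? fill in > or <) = <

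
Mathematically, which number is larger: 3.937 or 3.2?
3.937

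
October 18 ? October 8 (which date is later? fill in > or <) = >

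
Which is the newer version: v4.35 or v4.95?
v4.95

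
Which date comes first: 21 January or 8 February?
21 January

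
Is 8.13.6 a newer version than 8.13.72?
No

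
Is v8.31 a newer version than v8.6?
Yes. Version numbers are compared segment by segment as integers, not as decimals: minor version 31 > 6, so v8.31 > v8.6 (even though the decimal 8.31 < 8.6).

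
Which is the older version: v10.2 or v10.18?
v10.2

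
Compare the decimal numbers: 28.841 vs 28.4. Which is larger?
28.841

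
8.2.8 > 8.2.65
False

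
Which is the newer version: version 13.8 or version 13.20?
version 13.20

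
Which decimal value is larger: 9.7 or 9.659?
9.7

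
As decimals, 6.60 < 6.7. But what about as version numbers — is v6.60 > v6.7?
True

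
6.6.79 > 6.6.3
True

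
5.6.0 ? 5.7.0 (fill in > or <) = <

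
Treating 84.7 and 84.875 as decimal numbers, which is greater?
84.875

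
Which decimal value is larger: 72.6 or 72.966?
72.966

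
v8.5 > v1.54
True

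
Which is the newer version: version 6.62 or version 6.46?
version 6.62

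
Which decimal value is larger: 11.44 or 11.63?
11.63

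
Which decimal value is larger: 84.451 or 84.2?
84.451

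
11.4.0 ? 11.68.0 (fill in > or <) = <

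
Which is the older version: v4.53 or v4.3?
v4.3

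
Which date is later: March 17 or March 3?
March 17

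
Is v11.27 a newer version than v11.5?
Yes. Version numbers are compared segment by segment as integers, not as decimals: minor version 27 > 5, so v11.27 > v11.5 (even though the decimal 11.27 < 11.5).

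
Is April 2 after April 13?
No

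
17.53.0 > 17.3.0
True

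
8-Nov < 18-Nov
True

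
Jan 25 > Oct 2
False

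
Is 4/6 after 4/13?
No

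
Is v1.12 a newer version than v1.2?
Yes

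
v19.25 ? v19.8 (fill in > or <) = >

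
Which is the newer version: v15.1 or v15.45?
v15.45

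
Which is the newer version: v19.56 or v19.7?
v19.56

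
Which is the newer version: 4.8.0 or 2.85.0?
4.8.0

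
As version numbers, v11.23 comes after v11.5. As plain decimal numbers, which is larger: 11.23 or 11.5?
11.5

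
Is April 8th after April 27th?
No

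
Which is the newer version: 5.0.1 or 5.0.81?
5.0.81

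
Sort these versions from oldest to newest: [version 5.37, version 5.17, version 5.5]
[version 5.5, version 5.17, version 5.37]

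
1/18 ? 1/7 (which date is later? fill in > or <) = >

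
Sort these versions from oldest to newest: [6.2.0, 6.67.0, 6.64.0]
[6.2.0, 6.64.0, 6.67.0]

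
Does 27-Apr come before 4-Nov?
Yes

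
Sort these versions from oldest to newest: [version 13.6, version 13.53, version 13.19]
[version 13.6, version 13.19, version 13.53]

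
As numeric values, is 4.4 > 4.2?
True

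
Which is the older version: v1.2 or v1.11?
v1.2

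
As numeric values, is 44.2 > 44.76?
False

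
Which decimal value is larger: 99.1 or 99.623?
99.623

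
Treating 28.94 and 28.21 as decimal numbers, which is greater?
28.94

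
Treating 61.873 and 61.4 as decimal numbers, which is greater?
61.873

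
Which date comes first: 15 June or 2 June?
2 June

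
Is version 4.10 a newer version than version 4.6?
Yes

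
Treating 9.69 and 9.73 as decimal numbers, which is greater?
9.73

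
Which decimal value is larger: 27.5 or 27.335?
27.5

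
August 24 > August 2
True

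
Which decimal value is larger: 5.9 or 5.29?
5.9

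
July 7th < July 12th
True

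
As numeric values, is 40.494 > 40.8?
False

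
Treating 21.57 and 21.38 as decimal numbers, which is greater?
21.57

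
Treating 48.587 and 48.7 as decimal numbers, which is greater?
48.7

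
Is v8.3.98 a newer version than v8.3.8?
Yes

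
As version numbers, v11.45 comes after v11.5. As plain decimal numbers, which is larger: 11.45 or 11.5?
11.5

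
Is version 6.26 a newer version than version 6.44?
No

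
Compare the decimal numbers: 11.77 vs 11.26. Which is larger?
11.77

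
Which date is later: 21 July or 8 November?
8 November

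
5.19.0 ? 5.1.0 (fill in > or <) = >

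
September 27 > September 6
True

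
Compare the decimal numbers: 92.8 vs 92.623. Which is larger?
92.8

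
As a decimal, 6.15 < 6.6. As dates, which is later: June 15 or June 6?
June 15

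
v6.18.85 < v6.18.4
False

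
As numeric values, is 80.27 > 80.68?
False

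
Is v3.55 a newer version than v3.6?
Yes. Version numbers are compared segment by segment as integers, not as decimals: minor version 55 > 6, so v3.55 > v3.6 (even though the decimal 3.55 < 3.6).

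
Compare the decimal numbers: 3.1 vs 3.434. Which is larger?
3.434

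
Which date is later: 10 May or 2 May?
10 May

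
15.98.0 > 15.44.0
True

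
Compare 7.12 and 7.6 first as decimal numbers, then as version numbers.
As decimals: 7.12 < 7.6. As versions: v7.12 > v7.6 (minor version 12 > 6).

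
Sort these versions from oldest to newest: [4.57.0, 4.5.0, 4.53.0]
[4.5.0, 4.53.0, 4.57.0]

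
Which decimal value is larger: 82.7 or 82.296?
82.7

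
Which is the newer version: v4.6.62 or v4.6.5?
v4.6.62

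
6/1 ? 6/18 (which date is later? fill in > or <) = <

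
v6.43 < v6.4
False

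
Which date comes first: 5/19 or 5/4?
5/4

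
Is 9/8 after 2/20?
Yes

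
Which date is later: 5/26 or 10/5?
10/5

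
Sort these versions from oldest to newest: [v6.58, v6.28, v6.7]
[v6.7, v6.28, v6.58]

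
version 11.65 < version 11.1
False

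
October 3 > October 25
False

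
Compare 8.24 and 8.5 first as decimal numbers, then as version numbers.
As decimals: 8.24 < 8.5. As versions: v8.24 > v8.5 (minor version 24 > 5).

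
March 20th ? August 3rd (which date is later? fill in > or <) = <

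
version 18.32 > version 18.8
True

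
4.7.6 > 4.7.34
False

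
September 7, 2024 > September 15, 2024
False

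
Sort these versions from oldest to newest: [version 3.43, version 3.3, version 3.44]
[version 3.3, version 3.43, version 3.44]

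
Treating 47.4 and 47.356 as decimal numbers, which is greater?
47.4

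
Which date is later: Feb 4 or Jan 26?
Feb 4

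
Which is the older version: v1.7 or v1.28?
v1.7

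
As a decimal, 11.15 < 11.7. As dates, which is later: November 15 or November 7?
November 15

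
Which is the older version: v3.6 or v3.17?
v3.6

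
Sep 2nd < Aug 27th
False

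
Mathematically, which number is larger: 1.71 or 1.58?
1.71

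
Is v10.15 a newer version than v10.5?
Yes. Version numbers are compared segment by segment as integers, not as decimals: minor version 15 > 5, so v10.15 > v10.5 (even though the decimal 10.15 < 10.5).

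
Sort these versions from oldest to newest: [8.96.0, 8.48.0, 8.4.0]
[8.4.0, 8.48.0, 8.96.0]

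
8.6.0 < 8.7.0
True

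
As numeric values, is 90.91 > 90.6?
True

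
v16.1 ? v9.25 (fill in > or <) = >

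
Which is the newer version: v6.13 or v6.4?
v6.13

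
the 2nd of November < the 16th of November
True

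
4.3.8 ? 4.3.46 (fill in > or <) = <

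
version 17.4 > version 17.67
False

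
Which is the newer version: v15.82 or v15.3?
v15.82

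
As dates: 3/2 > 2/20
True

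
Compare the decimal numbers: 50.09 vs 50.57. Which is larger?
50.57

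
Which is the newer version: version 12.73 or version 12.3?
version 12.73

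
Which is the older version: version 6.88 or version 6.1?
version 6.1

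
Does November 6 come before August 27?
No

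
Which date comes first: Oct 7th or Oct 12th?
Oct 7th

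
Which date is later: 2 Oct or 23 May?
2 Oct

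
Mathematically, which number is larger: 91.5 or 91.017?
91.5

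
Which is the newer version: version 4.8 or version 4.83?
version 4.83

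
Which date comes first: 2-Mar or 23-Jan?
23-Jan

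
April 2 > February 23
True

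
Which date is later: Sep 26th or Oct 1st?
Oct 1st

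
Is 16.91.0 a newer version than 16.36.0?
Yes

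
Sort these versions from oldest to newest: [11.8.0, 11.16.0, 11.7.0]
[11.7.0, 11.8.0, 11.16.0]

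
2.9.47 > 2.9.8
True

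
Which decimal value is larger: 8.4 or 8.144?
8.4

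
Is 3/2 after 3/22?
No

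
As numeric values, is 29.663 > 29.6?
True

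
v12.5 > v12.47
False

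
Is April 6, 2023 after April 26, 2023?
No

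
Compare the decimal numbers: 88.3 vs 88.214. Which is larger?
88.3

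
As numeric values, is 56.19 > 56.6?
False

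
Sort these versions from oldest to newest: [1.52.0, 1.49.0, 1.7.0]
[1.7.0, 1.49.0, 1.52.0]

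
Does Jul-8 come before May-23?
No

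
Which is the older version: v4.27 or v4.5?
v4.5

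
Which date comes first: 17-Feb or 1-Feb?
1-Feb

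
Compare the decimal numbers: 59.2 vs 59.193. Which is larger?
59.2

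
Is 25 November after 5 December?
No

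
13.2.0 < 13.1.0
False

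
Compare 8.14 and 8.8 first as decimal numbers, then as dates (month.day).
As decimals: 8.14 < 8.8. As dates: 8/14 is later than 8/8 (day 14 > day 8).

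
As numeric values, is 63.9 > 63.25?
True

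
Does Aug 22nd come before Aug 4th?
No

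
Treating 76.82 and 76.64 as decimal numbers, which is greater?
76.82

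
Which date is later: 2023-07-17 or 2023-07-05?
2023-07-17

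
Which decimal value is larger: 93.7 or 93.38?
93.7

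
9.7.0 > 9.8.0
False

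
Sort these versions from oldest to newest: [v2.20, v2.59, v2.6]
[v2.6, v2.20, v2.59]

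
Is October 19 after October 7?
Yes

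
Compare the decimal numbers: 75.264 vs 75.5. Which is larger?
75.5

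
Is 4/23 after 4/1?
Yes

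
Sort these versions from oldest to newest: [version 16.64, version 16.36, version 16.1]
[version 16.1, version 16.36, version 16.64]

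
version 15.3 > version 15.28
False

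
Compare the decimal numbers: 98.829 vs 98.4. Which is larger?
98.829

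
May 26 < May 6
False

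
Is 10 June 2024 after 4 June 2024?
Yes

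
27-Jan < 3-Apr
True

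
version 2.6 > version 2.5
True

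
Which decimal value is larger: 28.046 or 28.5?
28.5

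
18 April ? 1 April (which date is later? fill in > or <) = >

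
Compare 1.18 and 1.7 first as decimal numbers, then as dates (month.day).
As decimals: 1.18 < 1.7. As dates: 1/18 is later than 1/7 (day 18 > day 7).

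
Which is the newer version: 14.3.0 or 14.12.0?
14.12.0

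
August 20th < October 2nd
True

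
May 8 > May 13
False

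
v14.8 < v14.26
True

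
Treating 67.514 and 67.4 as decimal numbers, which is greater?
67.514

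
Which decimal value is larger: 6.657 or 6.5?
6.657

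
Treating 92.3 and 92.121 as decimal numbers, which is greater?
92.3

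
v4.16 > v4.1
True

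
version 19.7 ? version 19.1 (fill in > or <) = >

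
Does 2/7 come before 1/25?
No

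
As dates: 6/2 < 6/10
True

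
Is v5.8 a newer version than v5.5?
Yes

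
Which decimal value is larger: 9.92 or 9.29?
9.92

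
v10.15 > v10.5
True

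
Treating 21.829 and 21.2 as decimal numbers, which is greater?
21.829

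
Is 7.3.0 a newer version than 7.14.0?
No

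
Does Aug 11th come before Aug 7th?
No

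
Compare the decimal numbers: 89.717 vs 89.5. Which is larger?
89.717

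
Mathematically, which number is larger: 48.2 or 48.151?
48.2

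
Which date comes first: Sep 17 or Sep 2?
Sep 2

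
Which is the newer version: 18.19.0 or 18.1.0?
18.19.0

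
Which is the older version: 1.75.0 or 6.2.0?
1.75.0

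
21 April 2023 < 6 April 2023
False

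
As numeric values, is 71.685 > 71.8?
False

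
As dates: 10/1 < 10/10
True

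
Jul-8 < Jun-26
False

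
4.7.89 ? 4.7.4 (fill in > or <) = >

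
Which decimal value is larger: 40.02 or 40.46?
40.46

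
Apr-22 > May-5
False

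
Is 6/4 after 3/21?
Yes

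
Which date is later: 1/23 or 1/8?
1/23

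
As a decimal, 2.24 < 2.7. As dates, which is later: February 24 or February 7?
February 24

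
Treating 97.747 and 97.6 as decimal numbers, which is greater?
97.747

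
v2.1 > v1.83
True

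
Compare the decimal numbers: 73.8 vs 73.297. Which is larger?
73.8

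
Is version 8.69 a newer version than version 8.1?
Yes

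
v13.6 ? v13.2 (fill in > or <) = >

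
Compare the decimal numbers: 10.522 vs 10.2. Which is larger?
10.522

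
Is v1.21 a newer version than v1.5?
Yes. Version numbers are compared segment by segment as integers, not as decimals: minor version 21 > 5, so v1.21 > v1.5 (even though the decimal 1.21 < 1.5).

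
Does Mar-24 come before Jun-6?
Yes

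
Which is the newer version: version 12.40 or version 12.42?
version 12.42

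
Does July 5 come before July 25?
Yes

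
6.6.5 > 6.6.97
False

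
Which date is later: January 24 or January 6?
January 24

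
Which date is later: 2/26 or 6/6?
6/6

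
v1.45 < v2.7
True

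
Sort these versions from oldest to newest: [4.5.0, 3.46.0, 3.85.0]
[3.46.0, 3.85.0, 4.5.0]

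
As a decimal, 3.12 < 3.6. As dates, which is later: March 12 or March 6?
March 12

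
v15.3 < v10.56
False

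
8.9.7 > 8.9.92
False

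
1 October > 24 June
True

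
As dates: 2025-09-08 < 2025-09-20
True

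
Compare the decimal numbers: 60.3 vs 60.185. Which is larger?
60.3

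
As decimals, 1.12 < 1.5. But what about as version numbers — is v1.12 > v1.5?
True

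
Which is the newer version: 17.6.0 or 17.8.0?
17.8.0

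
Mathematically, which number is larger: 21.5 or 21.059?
21.5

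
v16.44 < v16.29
False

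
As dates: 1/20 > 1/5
True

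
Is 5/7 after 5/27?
No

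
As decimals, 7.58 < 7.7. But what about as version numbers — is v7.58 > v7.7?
True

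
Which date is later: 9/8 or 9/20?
9/20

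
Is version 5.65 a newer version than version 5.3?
Yes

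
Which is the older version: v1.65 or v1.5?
v1.5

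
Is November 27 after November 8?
Yes. Day 27 comes after day 8 in November — this is a date comparison, not a decimal one (the decimal 11.27 would be smaller than 11.8).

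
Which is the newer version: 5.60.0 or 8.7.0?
8.7.0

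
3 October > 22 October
False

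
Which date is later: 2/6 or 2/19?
2/19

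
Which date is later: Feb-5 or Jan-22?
Feb-5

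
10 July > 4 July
True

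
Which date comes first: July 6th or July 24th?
July 6th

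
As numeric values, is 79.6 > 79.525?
True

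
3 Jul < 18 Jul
True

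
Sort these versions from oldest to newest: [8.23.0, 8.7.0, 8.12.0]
[8.7.0, 8.12.0, 8.23.0]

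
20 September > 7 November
False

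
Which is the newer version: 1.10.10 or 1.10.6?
1.10.10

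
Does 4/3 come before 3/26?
No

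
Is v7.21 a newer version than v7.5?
Yes. Version numbers are compared segment by segment as integers, not as decimals: minor version 21 > 5, so v7.21 > v7.5 (even though the decimal 7.21 < 7.5).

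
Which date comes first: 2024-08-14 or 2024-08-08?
2024-08-08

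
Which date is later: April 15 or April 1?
April 15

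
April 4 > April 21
False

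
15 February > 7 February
True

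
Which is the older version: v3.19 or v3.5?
v3.5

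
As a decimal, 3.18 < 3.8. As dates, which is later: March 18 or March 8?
March 18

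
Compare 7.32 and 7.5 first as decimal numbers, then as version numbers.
As decimals: 7.32 < 7.5. As versions: v7.32 > v7.5 (minor version 32 > 5).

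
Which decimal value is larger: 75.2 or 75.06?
75.2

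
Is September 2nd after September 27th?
No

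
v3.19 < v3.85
True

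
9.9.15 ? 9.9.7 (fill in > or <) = >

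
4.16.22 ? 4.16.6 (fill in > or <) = >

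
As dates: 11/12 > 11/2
True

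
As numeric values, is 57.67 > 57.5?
True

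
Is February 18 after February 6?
Yes. Day 18 comes after day 6 in February — this is a date comparison, not a decimal one (the decimal 2.18 would be smaller than 2.6).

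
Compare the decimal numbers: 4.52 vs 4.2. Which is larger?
4.52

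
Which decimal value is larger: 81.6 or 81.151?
81.6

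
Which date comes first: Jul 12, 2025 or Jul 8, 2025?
Jul 8, 2025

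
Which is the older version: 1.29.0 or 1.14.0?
1.14.0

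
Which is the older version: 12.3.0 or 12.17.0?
12.3.0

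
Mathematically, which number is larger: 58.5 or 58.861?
58.861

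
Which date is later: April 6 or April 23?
April 23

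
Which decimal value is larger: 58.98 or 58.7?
58.98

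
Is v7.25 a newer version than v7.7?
Yes. Version numbers are compared segment by segment as integers, not as decimals: minor version 25 > 7, so v7.25 > v7.7 (even though the decimal 7.25 < 7.7).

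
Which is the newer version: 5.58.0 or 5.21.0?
5.58.0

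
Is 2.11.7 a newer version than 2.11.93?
No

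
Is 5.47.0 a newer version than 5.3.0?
Yes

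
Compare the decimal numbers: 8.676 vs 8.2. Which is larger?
8.676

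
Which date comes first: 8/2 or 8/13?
8/2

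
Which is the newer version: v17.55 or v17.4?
v17.55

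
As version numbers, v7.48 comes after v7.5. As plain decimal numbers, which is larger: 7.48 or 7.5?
7.5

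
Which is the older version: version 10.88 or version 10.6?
version 10.6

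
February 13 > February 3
True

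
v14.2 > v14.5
False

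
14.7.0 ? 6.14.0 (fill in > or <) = >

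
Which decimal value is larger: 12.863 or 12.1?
12.863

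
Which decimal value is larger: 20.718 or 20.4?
20.718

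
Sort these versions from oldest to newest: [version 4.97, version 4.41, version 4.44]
[version 4.41, version 4.44, version 4.97]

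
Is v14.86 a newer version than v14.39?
Yes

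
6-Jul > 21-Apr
True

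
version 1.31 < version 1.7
False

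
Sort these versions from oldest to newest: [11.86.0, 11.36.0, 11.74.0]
[11.36.0, 11.74.0, 11.86.0]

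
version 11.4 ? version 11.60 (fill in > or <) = <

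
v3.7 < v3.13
True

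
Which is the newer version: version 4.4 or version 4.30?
version 4.30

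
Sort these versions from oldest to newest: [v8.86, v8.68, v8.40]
[v8.40, v8.68, v8.86]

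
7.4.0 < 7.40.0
True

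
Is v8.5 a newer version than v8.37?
No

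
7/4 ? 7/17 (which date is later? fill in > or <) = <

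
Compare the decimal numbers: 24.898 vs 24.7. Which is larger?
24.898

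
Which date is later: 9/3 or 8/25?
9/3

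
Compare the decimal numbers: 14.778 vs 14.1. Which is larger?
14.778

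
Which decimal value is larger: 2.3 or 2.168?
2.3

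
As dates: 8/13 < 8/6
False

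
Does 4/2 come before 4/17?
Yes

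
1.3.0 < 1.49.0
True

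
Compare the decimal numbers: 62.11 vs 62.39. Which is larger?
62.39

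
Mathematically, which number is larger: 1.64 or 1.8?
1.8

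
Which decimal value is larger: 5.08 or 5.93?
5.93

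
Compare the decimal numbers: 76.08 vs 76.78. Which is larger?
76.78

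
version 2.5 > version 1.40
True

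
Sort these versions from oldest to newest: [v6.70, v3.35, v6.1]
[v3.35, v6.1, v6.70]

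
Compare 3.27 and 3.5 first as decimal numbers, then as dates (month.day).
As decimals: 3.27 < 3.5. As dates: 3/27 is later than 3/5 (day 27 > day 5).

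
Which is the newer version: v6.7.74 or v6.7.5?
v6.7.74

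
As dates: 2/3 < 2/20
True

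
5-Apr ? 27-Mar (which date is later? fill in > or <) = >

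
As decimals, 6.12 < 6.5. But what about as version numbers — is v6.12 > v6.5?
True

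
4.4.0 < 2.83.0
False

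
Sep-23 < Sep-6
False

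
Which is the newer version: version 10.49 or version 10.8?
version 10.49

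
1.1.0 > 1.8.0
False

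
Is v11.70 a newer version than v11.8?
Yes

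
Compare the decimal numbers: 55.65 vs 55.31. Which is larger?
55.65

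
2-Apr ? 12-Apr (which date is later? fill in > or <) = <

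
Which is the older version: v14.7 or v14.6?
v14.6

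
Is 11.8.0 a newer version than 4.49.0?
Yes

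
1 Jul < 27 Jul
True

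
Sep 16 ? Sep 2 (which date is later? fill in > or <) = >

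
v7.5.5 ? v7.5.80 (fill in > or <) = <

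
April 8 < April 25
True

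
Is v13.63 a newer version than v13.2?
Yes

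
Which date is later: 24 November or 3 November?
24 November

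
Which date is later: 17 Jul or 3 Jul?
17 Jul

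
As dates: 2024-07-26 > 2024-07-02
True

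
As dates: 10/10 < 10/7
False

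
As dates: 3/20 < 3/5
False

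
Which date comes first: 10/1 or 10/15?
10/1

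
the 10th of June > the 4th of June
True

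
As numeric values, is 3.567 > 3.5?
True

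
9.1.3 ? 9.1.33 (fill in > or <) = <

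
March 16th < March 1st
False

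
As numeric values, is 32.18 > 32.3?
False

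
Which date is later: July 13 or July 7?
July 13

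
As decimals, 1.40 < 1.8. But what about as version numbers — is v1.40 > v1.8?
True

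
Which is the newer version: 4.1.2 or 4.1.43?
4.1.43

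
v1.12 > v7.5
False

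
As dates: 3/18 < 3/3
False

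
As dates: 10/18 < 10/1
False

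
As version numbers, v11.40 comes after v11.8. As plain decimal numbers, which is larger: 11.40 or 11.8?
11.8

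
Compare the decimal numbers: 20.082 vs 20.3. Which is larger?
20.3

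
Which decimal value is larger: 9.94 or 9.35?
9.94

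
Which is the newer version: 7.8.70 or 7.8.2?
7.8.70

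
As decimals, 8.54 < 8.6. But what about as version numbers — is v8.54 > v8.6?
True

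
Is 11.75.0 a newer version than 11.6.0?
Yes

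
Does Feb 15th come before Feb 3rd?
No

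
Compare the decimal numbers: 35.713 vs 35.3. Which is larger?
35.713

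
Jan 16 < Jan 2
False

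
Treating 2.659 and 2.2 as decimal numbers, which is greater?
2.659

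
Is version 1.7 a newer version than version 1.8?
No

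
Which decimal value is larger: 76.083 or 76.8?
76.8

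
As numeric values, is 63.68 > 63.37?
True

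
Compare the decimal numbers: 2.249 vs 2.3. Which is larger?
2.3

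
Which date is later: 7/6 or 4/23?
7/6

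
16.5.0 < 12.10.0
False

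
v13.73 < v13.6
False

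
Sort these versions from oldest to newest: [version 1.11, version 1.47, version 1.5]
[version 1.5, version 1.11, version 1.47]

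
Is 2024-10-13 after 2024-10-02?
Yes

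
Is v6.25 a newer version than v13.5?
No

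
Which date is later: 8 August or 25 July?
8 August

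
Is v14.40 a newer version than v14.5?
Yes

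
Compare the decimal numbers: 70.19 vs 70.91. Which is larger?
70.91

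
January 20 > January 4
True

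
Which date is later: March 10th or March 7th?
March 10th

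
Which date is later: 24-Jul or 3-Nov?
3-Nov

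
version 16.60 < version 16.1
False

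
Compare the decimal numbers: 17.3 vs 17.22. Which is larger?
17.3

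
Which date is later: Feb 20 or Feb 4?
Feb 20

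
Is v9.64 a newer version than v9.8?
Yes. Version numbers are compared segment by segment as integers, not as decimals: minor version 64 > 8, so v9.64 > v9.8 (even though the decimal 9.64 < 9.8).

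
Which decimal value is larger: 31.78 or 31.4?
31.78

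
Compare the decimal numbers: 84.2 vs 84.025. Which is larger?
84.2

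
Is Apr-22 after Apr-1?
Yes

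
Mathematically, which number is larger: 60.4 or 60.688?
60.688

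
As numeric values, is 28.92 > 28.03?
True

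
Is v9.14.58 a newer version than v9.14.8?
Yes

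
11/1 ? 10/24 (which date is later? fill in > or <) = >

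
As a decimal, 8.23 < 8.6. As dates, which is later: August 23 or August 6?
August 23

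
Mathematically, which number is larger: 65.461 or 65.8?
65.8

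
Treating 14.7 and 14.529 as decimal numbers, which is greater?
14.7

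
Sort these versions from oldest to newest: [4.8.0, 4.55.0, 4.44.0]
[4.8.0, 4.44.0, 4.55.0]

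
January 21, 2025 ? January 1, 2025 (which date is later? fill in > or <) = >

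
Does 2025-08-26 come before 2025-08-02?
No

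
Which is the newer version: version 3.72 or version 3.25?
version 3.72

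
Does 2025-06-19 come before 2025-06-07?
No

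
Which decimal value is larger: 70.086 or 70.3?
70.3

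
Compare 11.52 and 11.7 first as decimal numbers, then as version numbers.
As decimals: 11.52 < 11.7. As versions: v11.52 > v11.7 (minor version 52 > 7).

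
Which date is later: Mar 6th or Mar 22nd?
Mar 22nd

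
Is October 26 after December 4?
No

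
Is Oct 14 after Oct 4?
Yes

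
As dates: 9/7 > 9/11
False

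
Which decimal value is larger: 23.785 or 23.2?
23.785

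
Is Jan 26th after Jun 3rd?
No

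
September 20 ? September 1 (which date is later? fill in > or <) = >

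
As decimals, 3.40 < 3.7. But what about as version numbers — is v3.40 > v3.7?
True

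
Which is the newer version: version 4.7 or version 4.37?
version 4.37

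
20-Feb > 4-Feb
True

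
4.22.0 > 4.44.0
False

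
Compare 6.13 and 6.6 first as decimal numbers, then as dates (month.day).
As decimals: 6.13 < 6.6. As dates: 6/13 is later than 6/6 (day 13 > day 6).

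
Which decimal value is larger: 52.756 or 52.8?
52.8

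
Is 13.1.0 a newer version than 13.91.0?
No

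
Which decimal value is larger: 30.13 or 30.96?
30.96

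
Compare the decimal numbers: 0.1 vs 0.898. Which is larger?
0.898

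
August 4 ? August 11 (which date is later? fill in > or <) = <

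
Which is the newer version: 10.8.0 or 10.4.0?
10.8.0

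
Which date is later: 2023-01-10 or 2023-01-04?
2023-01-10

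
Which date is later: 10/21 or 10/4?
10/21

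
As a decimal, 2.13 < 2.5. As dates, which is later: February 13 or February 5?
February 13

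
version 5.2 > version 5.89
False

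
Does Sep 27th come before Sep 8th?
No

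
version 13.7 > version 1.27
True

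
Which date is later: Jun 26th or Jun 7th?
Jun 26th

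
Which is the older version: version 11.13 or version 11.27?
version 11.13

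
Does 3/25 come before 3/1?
No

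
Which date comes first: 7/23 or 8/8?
7/23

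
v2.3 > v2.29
False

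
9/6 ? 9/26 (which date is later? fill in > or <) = <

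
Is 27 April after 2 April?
Yes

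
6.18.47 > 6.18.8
True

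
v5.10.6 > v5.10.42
False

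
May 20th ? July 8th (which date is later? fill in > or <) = <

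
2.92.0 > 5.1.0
False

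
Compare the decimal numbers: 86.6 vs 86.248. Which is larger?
86.6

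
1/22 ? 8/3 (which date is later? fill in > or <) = <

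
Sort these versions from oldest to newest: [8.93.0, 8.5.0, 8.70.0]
[8.5.0, 8.70.0, 8.93.0]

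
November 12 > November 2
True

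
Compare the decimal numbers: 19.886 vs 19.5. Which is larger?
19.886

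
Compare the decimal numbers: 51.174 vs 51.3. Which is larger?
51.3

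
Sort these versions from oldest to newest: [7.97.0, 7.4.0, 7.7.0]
[7.4.0, 7.7.0, 7.97.0]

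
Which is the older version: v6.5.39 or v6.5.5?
v6.5.5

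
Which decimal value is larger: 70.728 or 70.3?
70.728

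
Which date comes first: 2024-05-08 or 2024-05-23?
2024-05-08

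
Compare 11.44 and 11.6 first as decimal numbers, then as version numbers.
As decimals: 11.44 < 11.6. As versions: v11.44 > v11.6 (minor version 44 > 6).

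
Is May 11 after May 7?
Yes. Day 11 comes after day 7 in May — this is a date comparison, not a decimal one (the decimal 5.11 would be smaller than 5.7).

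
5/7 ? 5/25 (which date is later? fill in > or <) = <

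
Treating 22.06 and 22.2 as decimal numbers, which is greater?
22.2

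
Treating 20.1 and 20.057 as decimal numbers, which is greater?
20.1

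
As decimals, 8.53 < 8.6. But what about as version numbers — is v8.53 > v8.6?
True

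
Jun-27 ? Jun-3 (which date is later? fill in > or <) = >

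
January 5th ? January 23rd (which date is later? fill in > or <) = <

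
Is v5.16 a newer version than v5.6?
Yes. Version numbers are compared segment by segment as integers, not as decimals: minor version 16 > 6, so v5.16 > v5.6 (even though the decimal 5.16 < 5.6).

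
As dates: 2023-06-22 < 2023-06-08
False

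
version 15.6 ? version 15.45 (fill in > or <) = <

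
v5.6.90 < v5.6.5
False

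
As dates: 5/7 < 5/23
True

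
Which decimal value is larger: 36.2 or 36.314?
36.314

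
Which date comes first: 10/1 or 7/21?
7/21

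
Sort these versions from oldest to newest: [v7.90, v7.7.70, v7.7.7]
[v7.7.7, v7.7.70, v7.90]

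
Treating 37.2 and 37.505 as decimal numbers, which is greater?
37.505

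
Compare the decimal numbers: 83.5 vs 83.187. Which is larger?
83.5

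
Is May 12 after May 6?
Yes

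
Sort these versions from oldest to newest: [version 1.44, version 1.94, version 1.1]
[version 1.1, version 1.44, version 1.94]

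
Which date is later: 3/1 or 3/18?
3/18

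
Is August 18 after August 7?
Yes. Day 18 comes after day 7 in August — this is a date comparison, not a decimal one (the decimal 8.18 would be smaller than 8.7).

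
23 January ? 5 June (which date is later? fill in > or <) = <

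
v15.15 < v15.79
True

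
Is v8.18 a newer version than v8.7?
Yes. Version numbers are compared segment by segment as integers, not as decimals: minor version 18 > 7, so v8.18 > v8.7 (even though the decimal 8.18 < 8.7).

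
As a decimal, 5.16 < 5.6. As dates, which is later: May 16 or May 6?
May 16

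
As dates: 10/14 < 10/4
False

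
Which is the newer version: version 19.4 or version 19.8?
version 19.8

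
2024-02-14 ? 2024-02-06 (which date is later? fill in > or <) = >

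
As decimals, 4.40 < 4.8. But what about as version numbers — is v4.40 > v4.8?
True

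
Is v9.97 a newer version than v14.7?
No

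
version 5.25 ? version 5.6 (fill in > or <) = >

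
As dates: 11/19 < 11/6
False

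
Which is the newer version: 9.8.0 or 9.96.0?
9.96.0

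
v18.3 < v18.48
True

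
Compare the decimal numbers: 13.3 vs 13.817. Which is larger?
13.817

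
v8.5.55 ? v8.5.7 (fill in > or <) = >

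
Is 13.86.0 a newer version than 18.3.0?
No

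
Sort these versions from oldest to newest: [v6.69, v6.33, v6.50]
[v6.33, v6.50, v6.69]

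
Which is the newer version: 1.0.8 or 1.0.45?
1.0.45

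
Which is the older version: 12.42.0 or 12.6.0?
12.6.0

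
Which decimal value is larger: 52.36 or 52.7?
52.7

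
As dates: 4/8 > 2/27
True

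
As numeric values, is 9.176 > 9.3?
False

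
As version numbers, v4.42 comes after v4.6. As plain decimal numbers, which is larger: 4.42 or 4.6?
4.6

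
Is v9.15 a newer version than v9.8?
Yes. Version numbers are compared segment by segment as integers, not as decimals: minor version 15 > 8, so v9.15 > v9.8 (even though the decimal 9.15 < 9.8).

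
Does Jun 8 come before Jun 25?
Yes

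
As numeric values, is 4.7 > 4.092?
True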